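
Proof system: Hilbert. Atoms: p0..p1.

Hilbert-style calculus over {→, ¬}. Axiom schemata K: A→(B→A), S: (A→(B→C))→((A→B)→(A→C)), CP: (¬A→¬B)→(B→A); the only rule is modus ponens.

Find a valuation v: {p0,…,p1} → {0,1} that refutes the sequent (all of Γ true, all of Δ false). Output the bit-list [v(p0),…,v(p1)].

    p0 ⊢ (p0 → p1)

Enumerate valuations to refute Γ ⊢ Δ:
  v=00: Γ:[p0=F] Δ:[(p0 → p1)=T] refutes=False
  v=01: Γ:[p0=F] Δ:[(p0 → p1)=T] refutes=False
  v=10: Γ:[p0=T] Δ:[(p0 → p1)=F] refutes=True  ← countermodel

Result: [1, 0]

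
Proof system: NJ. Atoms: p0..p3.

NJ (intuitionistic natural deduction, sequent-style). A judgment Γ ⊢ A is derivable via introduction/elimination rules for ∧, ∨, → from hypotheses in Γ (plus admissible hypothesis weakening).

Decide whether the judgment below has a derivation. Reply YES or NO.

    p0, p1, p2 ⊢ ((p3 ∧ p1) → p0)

Proof tree:
[Wk] p0, p1, p2 ⊢ ((p3 ∧ p1) → p0)
  [Wk] p0, p1 ⊢ ((p3 ∧ p1) → p0)
    [→I] p0 ⊢ ((p3 ∧ p1) → p0)
      [Wk] p0, (p3 ∧ p1) ⊢ p0
        [Ax] p0 ⊢ p0

Result: YES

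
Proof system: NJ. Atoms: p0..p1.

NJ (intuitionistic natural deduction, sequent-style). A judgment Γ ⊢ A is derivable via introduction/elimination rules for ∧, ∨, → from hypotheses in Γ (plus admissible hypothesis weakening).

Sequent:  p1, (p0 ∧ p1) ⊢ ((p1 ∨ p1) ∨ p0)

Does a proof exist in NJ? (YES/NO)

Proof tree:
[∨I₁] p1, (p0 ∧ p1) ⊢ ((p1 ∨ p1) ∨ p0)
  [Wk] p1, (p0 ∧ p1) ⊢ (p1 ∨ p1)
    [∨I₁] p1 ⊢ (p1 ∨ p1)
      [Ax] p1 ⊢ p1

Result: YES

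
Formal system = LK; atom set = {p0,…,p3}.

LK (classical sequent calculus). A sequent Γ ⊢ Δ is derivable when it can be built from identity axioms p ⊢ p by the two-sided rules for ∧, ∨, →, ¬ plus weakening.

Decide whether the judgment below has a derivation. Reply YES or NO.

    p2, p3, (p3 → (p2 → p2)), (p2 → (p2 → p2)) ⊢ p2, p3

Derivation (root first):
[→L] p2, p3, (p3 → (p2 → p2)), (p2 → (p2 → p2)) ⊢ p2, p3
  [→L] p2, p3, (p3 → (p2 → p2)) ⊢ p2
    [Ax] p3 ⊢ p3
    [→L] p2, (p2 → p2) ⊢ p2
      [Ax] p2 ⊢ p2
      [Ax] p2 ⊢ p2
  [WR] p2, (p2 → p2) ⊢ p2, p3
    [→L] p2, (p2 → p2) ⊢ p2
      [Ax] p2 ⊢ p2
      [Ax] p2 ⊢ p2

Result: YES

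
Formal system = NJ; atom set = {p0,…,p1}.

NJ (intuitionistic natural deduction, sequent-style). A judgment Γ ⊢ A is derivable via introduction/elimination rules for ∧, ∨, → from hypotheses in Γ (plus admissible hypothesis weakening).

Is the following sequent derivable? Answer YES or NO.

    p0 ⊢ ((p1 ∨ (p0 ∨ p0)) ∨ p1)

Proof tree:
[∨I₁] p0 ⊢ ((p1 ∨ (p0 ∨ p0)) ∨ p1)
  [∨I₂] p0 ⊢ (p1 ∨ (p0 ∨ p0))
    [∨I₂] p0 ⊢ (p0 ∨ p0)
      [Ax] p0 ⊢ p0

Result: YES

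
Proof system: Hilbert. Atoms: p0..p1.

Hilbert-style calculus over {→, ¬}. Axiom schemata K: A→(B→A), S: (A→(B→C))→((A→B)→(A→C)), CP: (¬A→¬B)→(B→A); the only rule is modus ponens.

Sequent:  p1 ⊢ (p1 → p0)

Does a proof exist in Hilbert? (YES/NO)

Enumerate valuations to refute Γ ⊢ Δ:
  v=00: Γ:[p1=F] Δ:[(p1 → p0)=T] refutes=False
  v=01: Γ:[p1=T] Δ:[(p1 → p0)=F] refutes=True  ← countermodel

Result: NO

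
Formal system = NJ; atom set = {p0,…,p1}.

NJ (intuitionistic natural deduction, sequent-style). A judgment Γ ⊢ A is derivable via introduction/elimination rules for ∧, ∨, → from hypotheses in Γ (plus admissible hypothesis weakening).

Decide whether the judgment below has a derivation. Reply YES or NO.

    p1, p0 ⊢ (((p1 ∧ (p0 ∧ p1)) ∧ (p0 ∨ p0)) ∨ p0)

Derivation trace:
[∨I₁] p1, p0 ⊢ (((p1 ∧ (p0 ∧ p1)) ∧ (p0 ∨ p0)) ∨ p0)
  [∧I] p1, p0 ⊢ ((p1 ∧ (p0 ∧ p1)) ∧ (p0 ∨ p0))
    [∧I] p1, p0 ⊢ (p1 ∧ (p0 ∧ p1))
      [Ax] p1 ⊢ p1
      [∧I] p1, p0 ⊢ (p0 ∧ p1)
        [Ax] p0 ⊢ p0
        [Ax] p1 ⊢ p1
    [∨I₂] p0 ⊢ (p0 ∨ p0)
      [Ax] p0 ⊢ p0

Result: YES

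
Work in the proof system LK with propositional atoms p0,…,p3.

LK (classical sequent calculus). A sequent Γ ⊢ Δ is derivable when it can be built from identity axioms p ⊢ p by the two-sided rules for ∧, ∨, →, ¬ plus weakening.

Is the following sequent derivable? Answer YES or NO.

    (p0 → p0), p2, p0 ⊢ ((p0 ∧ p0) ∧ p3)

Truth-table refutation:
  v=0000: Γ:[(p0 → p0)=T, p2=F, p0=F] Δ:[((p0 ∧ p0) ∧ p3)=F] refutes=False
  v=0001: Γ:[(p0 → p0)=T, p2=F, p0=F] Δ:[((p0 ∧ p0) ∧ p3)=F] refutes=False
  v=0010: Γ:[(p0 → p0)=T, p2=T, p0=F] Δ:[((p0 ∧ p0) ∧ p3)=F] refutes=False
  v=0011: Γ:[(p0 → p0)=T, p2=T, p0=F] Δ:[((p0 ∧ p0) ∧ p3)=F] refutes=False
  v=0100: Γ:[(p0 → p0)=T, p2=F, p0=F] Δ:[((p0 ∧ p0) ∧ p3)=F] refutes=False
  v=0101: Γ:[(p0 → p0)=T, p2=F, p0=F] Δ:[((p0 ∧ p0) ∧ p3)=F] refutes=False
  v=0110: Γ:[(p0 → p0)=T, p2=T, p0=F] Δ:[((p0 ∧ p0) ∧ p3)=F] refutes=False
  v=0111: Γ:[(p0 → p0)=T, p2=T, p0=F] Δ:[((p0 ∧ p0) ∧ p3)=F] refutes=False
  v=1000: Γ:[(p0 → p0)=T, p2=F, p0=T] Δ:[((p0 ∧ p0) ∧ p3)=F] refutes=False
  v=1001: Γ:[(p0 → p0)=T, p2=F, p0=T] Δ:[((p0 ∧ p0) ∧ p3)=T] refutes=False
  v=1010: Γ:[(p0 → p0)=T, p2=T, p0=T] Δ:[((p0 ∧ p0) ∧ p3)=F] refutes=True  ← countermodel

Result: NO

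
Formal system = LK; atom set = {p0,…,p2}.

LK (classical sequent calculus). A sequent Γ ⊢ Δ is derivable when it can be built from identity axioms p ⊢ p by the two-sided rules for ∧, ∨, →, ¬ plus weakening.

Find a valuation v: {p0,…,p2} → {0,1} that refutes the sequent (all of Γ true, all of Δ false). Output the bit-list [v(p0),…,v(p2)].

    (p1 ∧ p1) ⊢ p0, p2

Truth-table refutation:
  v=000: Γ:[(p1 ∧ p1)=F] Δ:[p0=F, p2=F] refutes=False
  v=001: Γ:[(p1 ∧ p1)=F] Δ:[p0=F, p2=T] refutes=False
  v=010: Γ:[(p1 ∧ p1)=T] Δ:[p0=F, p2=F] refutes=True  ← countermodel

Result: [0, 1, 0]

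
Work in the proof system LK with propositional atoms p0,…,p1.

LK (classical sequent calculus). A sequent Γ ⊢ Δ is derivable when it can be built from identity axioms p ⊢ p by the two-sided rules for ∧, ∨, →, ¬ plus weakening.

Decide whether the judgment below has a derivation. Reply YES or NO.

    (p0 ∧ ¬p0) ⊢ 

Derivation (root first):
[∧L] (p0 ∧ ¬p0) ⊢ 
  [¬L] p0, ¬p0 ⊢ 
    [Ax] p0 ⊢ p0

Result: YES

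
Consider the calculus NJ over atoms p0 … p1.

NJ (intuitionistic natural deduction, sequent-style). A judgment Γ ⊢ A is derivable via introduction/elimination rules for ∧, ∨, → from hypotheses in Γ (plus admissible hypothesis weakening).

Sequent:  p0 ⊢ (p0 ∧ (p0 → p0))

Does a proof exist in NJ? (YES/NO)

Derivation trace:
[∧I] p0 ⊢ (p0 ∧ (p0 → p0))
  [Ax] p0 ⊢ p0
  [→I]  ⊢ (p0 → p0)
    [Ax] p0 ⊢ p0

Result: YES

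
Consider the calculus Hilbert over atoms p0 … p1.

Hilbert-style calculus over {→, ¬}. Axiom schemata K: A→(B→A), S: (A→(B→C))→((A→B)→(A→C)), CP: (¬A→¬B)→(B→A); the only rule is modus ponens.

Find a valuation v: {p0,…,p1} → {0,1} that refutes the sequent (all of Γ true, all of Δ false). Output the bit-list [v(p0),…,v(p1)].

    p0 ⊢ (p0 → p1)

Truth-table refutation:
  v=00: Γ:[p0=F] Δ:[(p0 → p1)=T] refutes=False
  v=01: Γ:[p0=F] Δ:[(p0 → p1)=T] refutes=False
  v=10: Γ:[p0=T] Δ:[(p0 → p1)=F] refutes=True  ← countermodel

Result: [1, 0]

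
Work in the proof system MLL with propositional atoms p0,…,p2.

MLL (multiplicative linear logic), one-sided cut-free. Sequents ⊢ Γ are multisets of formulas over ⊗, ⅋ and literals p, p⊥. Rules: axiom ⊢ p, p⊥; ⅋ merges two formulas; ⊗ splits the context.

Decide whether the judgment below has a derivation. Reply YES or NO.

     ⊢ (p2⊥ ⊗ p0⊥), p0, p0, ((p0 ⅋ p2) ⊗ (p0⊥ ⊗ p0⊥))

Derivation (root first):
[⊗]  ⊢ (p2⊥ ⊗ p0⊥), p0, p0, ((p0 ⅋ p2) ⊗ (p0⊥ ⊗ p0⊥))
  [⅋]  ⊢ (p2⊥ ⊗ p0⊥), (p0 ⅋ p2)
    [⊗]  ⊢ p2, p0, (p2⊥ ⊗ p0⊥)
      [Ax]  ⊢ p2, p2⊥
      [Ax]  ⊢ p0, p0⊥
  [⊗]  ⊢ p0, p0, (p0⊥ ⊗ p0⊥)
    [Ax]  ⊢ p0, p0⊥
    [Ax]  ⊢ p0, p0⊥

Result: YES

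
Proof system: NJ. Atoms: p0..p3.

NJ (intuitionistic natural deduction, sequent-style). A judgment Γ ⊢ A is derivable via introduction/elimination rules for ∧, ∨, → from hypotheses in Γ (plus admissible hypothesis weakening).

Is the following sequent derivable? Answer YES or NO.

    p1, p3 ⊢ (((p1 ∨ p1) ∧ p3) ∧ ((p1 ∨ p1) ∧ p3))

Derivation (root first):
[∧I] p1, p3 ⊢ (((p1 ∨ p1) ∧ p3) ∧ ((p1 ∨ p1) ∧ p3))
  [∧I] p1, p3 ⊢ ((p1 ∨ p1) ∧ p3)
    [∨I₁] p1 ⊢ (p1 ∨ p1)
      [Ax] p1 ⊢ p1
    [Ax] p3 ⊢ p3
  [∧I] p1, p3 ⊢ ((p1 ∨ p1) ∧ p3)
    [∨I₁] p1 ⊢ (p1 ∨ p1)
      [Ax] p1 ⊢ p1
    [Ax] p3 ⊢ p3

Result: YES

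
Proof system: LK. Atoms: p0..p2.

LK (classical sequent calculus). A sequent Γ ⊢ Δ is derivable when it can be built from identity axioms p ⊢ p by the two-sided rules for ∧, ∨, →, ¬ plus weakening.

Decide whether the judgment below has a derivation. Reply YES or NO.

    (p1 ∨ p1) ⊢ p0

Search for a countermodel by truth-table:
  v=000: Γ:[(p1 ∨ p1)=F] Δ:[p0=F] refutes=False
  v=001: Γ:[(p1 ∨ p1)=F] Δ:[p0=F] refutes=False
  v=010: Γ:[(p1 ∨ p1)=T] Δ:[p0=F] refutes=True  ← countermodel

Result: NO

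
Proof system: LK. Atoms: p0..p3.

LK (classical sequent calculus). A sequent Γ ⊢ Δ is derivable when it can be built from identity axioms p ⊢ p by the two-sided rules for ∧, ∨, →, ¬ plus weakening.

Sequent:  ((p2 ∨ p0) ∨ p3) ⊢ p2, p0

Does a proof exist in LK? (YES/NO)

Truth-table refutation:
  v=0000: Γ:[((p2 ∨ p0) ∨ p3)=F] Δ:[p2=F, p0=F] refutes=False
  v=0001: Γ:[((p2 ∨ p0) ∨ p3)=T] Δ:[p2=F, p0=F] refutes=True  ← countermodel

Result: NO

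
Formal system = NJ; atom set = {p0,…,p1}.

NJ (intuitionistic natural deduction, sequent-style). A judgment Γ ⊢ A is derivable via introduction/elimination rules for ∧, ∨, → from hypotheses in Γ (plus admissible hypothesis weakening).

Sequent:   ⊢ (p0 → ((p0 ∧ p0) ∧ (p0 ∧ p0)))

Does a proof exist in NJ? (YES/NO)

Derivation trace:
[→I]  ⊢ (p0 → ((p0 ∧ p0) ∧ (p0 ∧ p0)))
  [∧I] p0 ⊢ ((p0 ∧ p0) ∧ (p0 ∧ p0))
    [∧I] p0 ⊢ (p0 ∧ p0)
      [Ax] p0 ⊢ p0
      [Ax] p0 ⊢ p0
    [∧I] p0 ⊢ (p0 ∧ p0)
      [Ax] p0 ⊢ p0
      [Ax] p0 ⊢ p0

Result: YES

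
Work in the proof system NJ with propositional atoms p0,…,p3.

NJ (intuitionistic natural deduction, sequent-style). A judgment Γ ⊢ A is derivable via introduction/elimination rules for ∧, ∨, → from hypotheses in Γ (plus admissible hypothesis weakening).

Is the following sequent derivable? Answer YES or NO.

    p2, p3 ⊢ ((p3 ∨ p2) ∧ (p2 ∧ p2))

Proof tree:
[∧I] p2, p3 ⊢ ((p3 ∨ p2) ∧ (p2 ∧ p2))
  [∨I₂] p2 ⊢ (p3 ∨ p2)
    [Ax] p2 ⊢ p2
  [∧I] p2, p3 ⊢ (p2 ∧ p2)
    [Wk] p2, p3 ⊢ p2
      [Ax] p2 ⊢ p2
    [Wk] p2, p3 ⊢ p2
      [Ax] p2 ⊢ p2

Result: YES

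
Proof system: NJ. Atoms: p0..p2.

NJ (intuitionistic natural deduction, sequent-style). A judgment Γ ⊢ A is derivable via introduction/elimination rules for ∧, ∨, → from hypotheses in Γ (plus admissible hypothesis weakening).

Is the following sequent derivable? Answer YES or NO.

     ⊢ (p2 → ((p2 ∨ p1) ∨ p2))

Proof tree:
[→I]  ⊢ (p2 → ((p2 ∨ p1) ∨ p2))
  [∨I₁] p2 ⊢ ((p2 ∨ p1) ∨ p2)
    [∨I₁] p2 ⊢ (p2 ∨ p1)
      [Ax] p2 ⊢ p2

Result: YES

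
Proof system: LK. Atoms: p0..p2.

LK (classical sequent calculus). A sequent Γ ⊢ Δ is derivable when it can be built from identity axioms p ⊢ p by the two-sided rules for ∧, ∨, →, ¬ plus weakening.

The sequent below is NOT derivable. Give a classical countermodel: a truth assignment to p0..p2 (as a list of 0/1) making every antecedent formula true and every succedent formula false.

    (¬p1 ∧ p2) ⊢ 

Enumerate valuations to refute Γ ⊢ Δ:
  v=000: Γ:[(¬p1 ∧ p2)=F] Δ:[] refutes=False
  v=001: Γ:[(¬p1 ∧ p2)=T] Δ:[] refutes=True  ← countermodel

Result: [0, 0, 1]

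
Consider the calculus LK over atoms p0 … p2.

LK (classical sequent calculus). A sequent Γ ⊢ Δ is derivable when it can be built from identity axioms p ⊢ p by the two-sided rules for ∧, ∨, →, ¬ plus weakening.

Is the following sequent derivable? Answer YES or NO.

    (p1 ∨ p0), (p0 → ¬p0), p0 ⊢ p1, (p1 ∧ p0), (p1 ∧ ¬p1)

Derivation trace:
[∧R] (p1 ∨ p0), (p0 → ¬p0), p0 ⊢ p1, (p1 ∧ p0), (p1 ∧ ¬p1)
  [→L] (p1 ∨ p0), p0, (p0 → ¬p0) ⊢ p1
    [∨L] (p1 ∨ p0) ⊢ p1, p0
      [Ax] p1 ⊢ p1
      [Ax] p0 ⊢ p0
    [¬L] p0, ¬p0 ⊢ 
      [Ax] p0 ⊢ p0
  [¬R] (p1 ∨ p0) ⊢ p1, (p1 ∧ p0), ¬p1
    [∧R] p1, (p1 ∨ p0) ⊢ p1, (p1 ∧ p0)
      [Ax] p1 ⊢ p1
      [∨L] (p1 ∨ p0) ⊢ p1, p0
        [Ax] p1 ⊢ p1
        [Ax] p0 ⊢ p0

Result: YES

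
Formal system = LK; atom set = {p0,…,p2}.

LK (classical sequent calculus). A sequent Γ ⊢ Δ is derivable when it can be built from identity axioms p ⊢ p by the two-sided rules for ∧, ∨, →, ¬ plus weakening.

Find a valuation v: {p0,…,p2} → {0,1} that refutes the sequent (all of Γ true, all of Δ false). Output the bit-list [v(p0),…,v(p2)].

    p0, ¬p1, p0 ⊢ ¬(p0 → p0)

Search for a countermodel by truth-table:
  v=000: Γ:[p0=F, ¬p1=T, p0=F] Δ:[¬(p0 → p0)=F] refutes=False
  v=001: Γ:[p0=F, ¬p1=T, p0=F] Δ:[¬(p0 → p0)=F] refutes=False
  v=010: Γ:[p0=F, ¬p1=F, p0=F] Δ:[¬(p0 → p0)=F] refutes=False
  v=011: Γ:[p0=F, ¬p1=F, p0=F] Δ:[¬(p0 → p0)=F] refutes=False
  v=100: Γ:[p0=T, ¬p1=T, p0=T] Δ:[¬(p0 → p0)=F] refutes=True  ← countermodel

Result: [1, 0, 0]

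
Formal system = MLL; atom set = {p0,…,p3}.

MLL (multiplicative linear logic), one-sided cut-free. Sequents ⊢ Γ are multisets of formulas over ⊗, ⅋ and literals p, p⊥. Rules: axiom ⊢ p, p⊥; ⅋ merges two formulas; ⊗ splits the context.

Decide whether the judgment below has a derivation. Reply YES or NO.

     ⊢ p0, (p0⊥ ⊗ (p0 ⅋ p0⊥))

Derivation trace:
[⊗]  ⊢ p0, (p0⊥ ⊗ (p0 ⅋ p0⊥))
  [Ax]  ⊢ p0, p0⊥
  [⅋]  ⊢ (p0 ⅋ p0⊥)
    [Ax]  ⊢ p0, p0⊥

Result: YES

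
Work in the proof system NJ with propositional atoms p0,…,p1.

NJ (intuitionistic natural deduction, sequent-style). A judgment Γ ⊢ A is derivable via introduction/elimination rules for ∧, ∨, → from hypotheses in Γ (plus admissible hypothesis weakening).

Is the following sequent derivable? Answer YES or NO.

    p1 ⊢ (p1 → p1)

Derivation (root first):
[Wk] p1 ⊢ (p1 → p1)
  [→I]  ⊢ (p1 → p1)
    [Ax] p1 ⊢ p1

Result: YES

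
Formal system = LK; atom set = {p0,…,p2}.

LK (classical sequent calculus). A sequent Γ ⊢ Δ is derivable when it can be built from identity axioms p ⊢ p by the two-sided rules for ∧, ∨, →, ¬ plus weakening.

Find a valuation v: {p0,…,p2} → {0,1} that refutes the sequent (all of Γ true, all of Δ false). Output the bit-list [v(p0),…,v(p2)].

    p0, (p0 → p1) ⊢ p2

Truth-table refutation:
  v=000: Γ:[p0=F, (p0 → p1)=T] Δ:[p2=F] refutes=False
  v=001: Γ:[p0=F, (p0 → p1)=T] Δ:[p2=T] refutes=False
  v=010: Γ:[p0=F, (p0 → p1)=T] Δ:[p2=F] refutes=False
  v=011: Γ:[p0=F, (p0 → p1)=T] Δ:[p2=T] refutes=False
  v=100: Γ:[p0=T, (p0 → p1)=F] Δ:[p2=F] refutes=False
  v=101: Γ:[p0=T, (p0 → p1)=F] Δ:[p2=T] refutes=False
  v=110: Γ:[p0=T, (p0 → p1)=T] Δ:[p2=F] refutes=True  ← countermodel

Result: [1, 1, 0]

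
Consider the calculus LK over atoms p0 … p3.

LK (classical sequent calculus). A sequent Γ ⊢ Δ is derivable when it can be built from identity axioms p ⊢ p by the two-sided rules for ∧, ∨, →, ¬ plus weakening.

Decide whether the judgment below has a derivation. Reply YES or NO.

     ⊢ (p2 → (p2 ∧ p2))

Derivation (root first):
[→R]  ⊢ (p2 → (p2 ∧ p2))
  [∧R] p2 ⊢ (p2 ∧ p2)
    [Ax] p2 ⊢ p2
    [Ax] p2 ⊢ p2

Result: YES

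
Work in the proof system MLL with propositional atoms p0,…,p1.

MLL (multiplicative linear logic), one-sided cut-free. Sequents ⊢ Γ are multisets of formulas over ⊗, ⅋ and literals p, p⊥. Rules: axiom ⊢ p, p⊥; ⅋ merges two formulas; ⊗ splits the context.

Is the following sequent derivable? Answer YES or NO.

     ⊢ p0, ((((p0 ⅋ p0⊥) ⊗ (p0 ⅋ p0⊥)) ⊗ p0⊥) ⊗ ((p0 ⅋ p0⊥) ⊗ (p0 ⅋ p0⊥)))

Derivation trace:
[⊗]  ⊢ p0, ((((p0 ⅋ p0⊥) ⊗ (p0 ⅋ p0⊥)) ⊗ p0⊥) ⊗ ((p0 ⅋ p0⊥) ⊗ (p0 ⅋ p0⊥)))
  [⊗]  ⊢ p0, (((p0 ⅋ p0⊥) ⊗ (p0 ⅋ p0⊥)) ⊗ p0⊥)
    [⊗]  ⊢ ((p0 ⅋ p0⊥) ⊗ (p0 ⅋ p0⊥))
      [⅋]  ⊢ (p0 ⅋ p0⊥)
        [Ax]  ⊢ p0, p0⊥
      [⅋]  ⊢ (p0 ⅋ p0⊥)
        [Ax]  ⊢ p0, p0⊥
    [Ax]  ⊢ p0, p0⊥
  [⊗]  ⊢ ((p0 ⅋ p0⊥) ⊗ (p0 ⅋ p0⊥))
    [⅋]  ⊢ (p0 ⅋ p0⊥)
      [Ax]  ⊢ p0, p0⊥
    [⅋]  ⊢ (p0 ⅋ p0⊥)
      [Ax]  ⊢ p0, p0⊥

Result: YES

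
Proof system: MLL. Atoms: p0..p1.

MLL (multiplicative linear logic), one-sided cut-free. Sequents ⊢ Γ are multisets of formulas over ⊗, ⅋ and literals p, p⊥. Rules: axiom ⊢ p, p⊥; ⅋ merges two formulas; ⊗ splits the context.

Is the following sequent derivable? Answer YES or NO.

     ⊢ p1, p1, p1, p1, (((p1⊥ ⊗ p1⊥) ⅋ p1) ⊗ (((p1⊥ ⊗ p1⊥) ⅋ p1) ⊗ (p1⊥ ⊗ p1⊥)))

Derivation trace:
[⊗]  ⊢ p1, p1, p1, p1, (((p1⊥ ⊗ p1⊥) ⅋ p1) ⊗ (((p1⊥ ⊗ p1⊥) ⅋ p1) ⊗ (p1⊥ ⊗ p1⊥)))
  [⅋]  ⊢ p1, ((p1⊥ ⊗ p1⊥) ⅋ p1)
    [⊗]  ⊢ p1, p1, (p1⊥ ⊗ p1⊥)
      [Ax]  ⊢ p1, p1⊥
      [Ax]  ⊢ p1, p1⊥
  [⊗]  ⊢ p1, p1, p1, (((p1⊥ ⊗ p1⊥) ⅋ p1) ⊗ (p1⊥ ⊗ p1⊥))
    [⅋]  ⊢ p1, ((p1⊥ ⊗ p1⊥) ⅋ p1)
      [⊗]  ⊢ p1, p1, (p1⊥ ⊗ p1⊥)
        [Ax]  ⊢ p1, p1⊥
        [Ax]  ⊢ p1, p1⊥
    [⊗]  ⊢ p1, p1, (p1⊥ ⊗ p1⊥)
      [Ax]  ⊢ p1, p1⊥
      [Ax]  ⊢ p1, p1⊥

Result: YES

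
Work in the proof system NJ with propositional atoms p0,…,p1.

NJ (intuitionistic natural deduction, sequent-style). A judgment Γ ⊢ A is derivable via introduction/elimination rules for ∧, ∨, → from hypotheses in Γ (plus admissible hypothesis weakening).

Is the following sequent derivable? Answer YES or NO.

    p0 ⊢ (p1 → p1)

Derivation trace:
[Wk] p0 ⊢ (p1 → p1)
  [→I]  ⊢ (p1 → p1)
    [Ax] p1 ⊢ p1

Result: YES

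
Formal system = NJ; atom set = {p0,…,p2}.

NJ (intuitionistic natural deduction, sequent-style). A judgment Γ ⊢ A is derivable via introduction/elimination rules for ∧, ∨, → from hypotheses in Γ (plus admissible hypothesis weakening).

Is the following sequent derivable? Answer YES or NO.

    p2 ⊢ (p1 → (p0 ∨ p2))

Derivation (root first):
[→I] p2 ⊢ (p1 → (p0 ∨ p2))
  [∨I₂] p2, p1 ⊢ (p0 ∨ p2)
    [Wk] p2, p1 ⊢ p2
      [Ax] p2 ⊢ p2

Result: YES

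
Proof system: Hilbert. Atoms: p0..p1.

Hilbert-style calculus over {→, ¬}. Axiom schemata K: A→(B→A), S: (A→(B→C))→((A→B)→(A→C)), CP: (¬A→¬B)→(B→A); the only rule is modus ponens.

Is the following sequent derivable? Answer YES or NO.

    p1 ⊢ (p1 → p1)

Derivation trace:
[MP] p1 ⊢ (p1 → p1)
  [K]  ⊢ (p1 → (p1 → p1))
  [MP] p1 ⊢ p1
    [MP] p1 ⊢ (p1 → p1)
      [K]  ⊢ (p1 → (p1 → p1))
      [Hyp] p1 ⊢ p1
    [Hyp] p1 ⊢ p1

Result: YES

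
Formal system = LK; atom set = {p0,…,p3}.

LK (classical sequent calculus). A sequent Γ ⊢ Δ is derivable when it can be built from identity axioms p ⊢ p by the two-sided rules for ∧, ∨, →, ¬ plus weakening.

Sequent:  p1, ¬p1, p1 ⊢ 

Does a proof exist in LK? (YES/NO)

Proof tree:
[WL] p1, ¬p1, p1 ⊢ 
  [¬L] p1, ¬p1 ⊢ 
    [Ax] p1 ⊢ p1

Result: YES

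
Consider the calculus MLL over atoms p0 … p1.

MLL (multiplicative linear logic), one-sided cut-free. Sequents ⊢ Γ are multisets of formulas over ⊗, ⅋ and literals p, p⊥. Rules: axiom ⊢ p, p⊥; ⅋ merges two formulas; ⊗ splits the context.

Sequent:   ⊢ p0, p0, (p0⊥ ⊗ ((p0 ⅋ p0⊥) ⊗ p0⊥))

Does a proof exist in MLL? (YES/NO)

Derivation (root first):
[⊗]  ⊢ p0, p0, (p0⊥ ⊗ ((p0 ⅋ p0⊥) ⊗ p0⊥))
  [Ax]  ⊢ p0, p0⊥
  [⊗]  ⊢ p0, ((p0 ⅋ p0⊥) ⊗ p0⊥)
    [⅋]  ⊢ (p0 ⅋ p0⊥)
      [Ax]  ⊢ p0, p0⊥
    [Ax]  ⊢ p0, p0⊥

Result: YES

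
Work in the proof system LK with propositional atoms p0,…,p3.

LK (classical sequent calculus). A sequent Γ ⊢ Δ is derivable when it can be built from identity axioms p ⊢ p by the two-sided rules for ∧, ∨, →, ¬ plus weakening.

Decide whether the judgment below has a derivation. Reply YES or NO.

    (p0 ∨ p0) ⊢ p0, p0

Derivation (root first):
[WR] (p0 ∨ p0) ⊢ p0, p0
  [∨L] (p0 ∨ p0) ⊢ p0
    [Ax] p0 ⊢ p0
    [Ax] p0 ⊢ p0

Result: YES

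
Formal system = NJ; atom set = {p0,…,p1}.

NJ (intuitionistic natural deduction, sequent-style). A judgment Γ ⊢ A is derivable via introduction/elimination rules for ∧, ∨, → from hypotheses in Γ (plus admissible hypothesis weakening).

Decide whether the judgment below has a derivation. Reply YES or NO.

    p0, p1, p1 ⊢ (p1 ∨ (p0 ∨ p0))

Derivation trace:
[∨I₂] p0, p1, p1 ⊢ (p1 ∨ (p0 ∨ p0))
  [∨I₁] p0, p1, p1 ⊢ (p0 ∨ p0)
    [Wk] p0, p1, p1 ⊢ p0
      [Wk] p0, p1 ⊢ p0
        [Ax] p0 ⊢ p0

Result: YES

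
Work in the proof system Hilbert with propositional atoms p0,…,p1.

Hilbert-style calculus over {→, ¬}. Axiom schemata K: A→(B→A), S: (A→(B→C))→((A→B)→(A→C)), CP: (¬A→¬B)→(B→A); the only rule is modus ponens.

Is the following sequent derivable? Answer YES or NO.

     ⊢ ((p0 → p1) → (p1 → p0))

Enumerate valuations to refute Γ ⊢ Δ:
  v=00: Γ:[] Δ:[((p0 → p1) → (p1 → p0))=T] refutes=False
  v=01: Γ:[] Δ:[((p0 → p1) → (p1 → p0))=F] refutes=True  ← countermodel

Result: NO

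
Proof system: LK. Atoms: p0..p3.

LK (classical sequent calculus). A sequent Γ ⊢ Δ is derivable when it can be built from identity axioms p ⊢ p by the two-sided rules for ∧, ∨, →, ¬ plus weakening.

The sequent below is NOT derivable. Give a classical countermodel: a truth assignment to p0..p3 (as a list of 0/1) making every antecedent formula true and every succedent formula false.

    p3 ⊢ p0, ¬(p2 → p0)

Enumerate valuations to refute Γ ⊢ Δ:
  v=0000: Γ:[p3=F] Δ:[p0=F, ¬(p2 → p0)=F] refutes=False
  v=0001: Γ:[p3=T] Δ:[p0=F, ¬(p2 → p0)=F] refutes=True  ← countermodel

Result: [0, 0, 0, 1]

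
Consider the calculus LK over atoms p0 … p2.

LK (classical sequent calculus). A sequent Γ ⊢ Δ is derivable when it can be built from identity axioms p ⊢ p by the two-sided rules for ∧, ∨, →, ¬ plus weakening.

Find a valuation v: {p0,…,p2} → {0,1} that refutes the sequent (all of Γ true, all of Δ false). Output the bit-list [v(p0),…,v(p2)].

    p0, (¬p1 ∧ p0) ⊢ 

Truth-table refutation:
  v=000: Γ:[p0=F, (¬p1 ∧ p0)=F] Δ:[] refutes=False
  v=001: Γ:[p0=F, (¬p1 ∧ p0)=F] Δ:[] refutes=False
  v=010: Γ:[p0=F, (¬p1 ∧ p0)=F] Δ:[] refutes=False
  v=011: Γ:[p0=F, (¬p1 ∧ p0)=F] Δ:[] refutes=False
  v=100: Γ:[p0=T, (¬p1 ∧ p0)=T] Δ:[] refutes=True  ← countermodel

Result: [1, 0, 0]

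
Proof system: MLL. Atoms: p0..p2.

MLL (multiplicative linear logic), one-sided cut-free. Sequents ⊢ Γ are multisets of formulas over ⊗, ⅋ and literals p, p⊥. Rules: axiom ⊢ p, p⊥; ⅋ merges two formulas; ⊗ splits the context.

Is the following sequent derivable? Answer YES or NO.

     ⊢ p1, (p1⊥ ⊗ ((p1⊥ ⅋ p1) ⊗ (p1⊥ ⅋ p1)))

Derivation (root first):
[⊗]  ⊢ p1, (p1⊥ ⊗ ((p1⊥ ⅋ p1) ⊗ (p1⊥ ⅋ p1)))
  [Ax]  ⊢ p1, p1⊥
  [⊗]  ⊢ ((p1⊥ ⅋ p1) ⊗ (p1⊥ ⅋ p1))
    [⅋]  ⊢ (p1⊥ ⅋ p1)
      [Ax]  ⊢ p1, p1⊥
    [⅋]  ⊢ (p1⊥ ⅋ p1)
      [Ax]  ⊢ p1, p1⊥

Result: YES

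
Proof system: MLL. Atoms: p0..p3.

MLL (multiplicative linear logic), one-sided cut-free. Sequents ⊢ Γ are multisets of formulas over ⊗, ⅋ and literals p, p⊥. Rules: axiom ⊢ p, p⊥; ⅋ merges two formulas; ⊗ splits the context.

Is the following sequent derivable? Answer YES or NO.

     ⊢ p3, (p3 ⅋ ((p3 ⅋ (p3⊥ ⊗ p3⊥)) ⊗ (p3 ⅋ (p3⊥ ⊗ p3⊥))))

Derivation (root first):
[⅋]  ⊢ p3, (p3 ⅋ ((p3 ⅋ (p3⊥ ⊗ p3⊥)) ⊗ (p3 ⅋ (p3⊥ ⊗ p3⊥))))
  [⊗]  ⊢ p3, p3, ((p3 ⅋ (p3⊥ ⊗ p3⊥)) ⊗ (p3 ⅋ (p3⊥ ⊗ p3⊥)))
    [⅋]  ⊢ p3, (p3 ⅋ (p3⊥ ⊗ p3⊥))
      [⊗]  ⊢ p3, p3, (p3⊥ ⊗ p3⊥)
        [Ax]  ⊢ p3, p3⊥
        [Ax]  ⊢ p3, p3⊥
    [⅋]  ⊢ p3, (p3 ⅋ (p3⊥ ⊗ p3⊥))
      [⊗]  ⊢ p3, p3, (p3⊥ ⊗ p3⊥)
        [Ax]  ⊢ p3, p3⊥
        [Ax]  ⊢ p3, p3⊥

Result: YES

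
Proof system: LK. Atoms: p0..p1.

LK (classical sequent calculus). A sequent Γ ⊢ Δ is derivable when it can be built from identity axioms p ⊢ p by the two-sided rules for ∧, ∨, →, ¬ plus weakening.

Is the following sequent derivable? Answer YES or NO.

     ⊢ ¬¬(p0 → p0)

Derivation (root first):
[¬R]  ⊢ ¬¬(p0 → p0)
  [¬L] ¬(p0 → p0) ⊢ 
    [→R]  ⊢ (p0 → p0)
      [Ax] p0 ⊢ p0

Result: YES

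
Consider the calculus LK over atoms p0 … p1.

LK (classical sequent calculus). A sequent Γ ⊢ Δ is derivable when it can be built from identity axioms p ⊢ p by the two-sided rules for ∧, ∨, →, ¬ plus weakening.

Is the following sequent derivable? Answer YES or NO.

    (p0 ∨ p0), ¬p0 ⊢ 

Derivation trace:
[¬L] (p0 ∨ p0), ¬p0 ⊢ 
  [∨L] (p0 ∨ p0) ⊢ p0
    [Ax] p0 ⊢ p0
    [Ax] p0 ⊢ p0

Result: YES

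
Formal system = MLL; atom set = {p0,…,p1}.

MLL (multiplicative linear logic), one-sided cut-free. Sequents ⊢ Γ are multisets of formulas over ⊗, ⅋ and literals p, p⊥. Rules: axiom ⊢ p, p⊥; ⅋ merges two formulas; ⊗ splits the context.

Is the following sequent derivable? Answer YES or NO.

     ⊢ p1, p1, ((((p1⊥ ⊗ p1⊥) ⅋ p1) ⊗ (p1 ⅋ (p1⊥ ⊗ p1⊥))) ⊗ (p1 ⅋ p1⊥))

Derivation (root first):
[⊗]  ⊢ p1, p1, ((((p1⊥ ⊗ p1⊥) ⅋ p1) ⊗ (p1 ⅋ (p1⊥ ⊗ p1⊥))) ⊗ (p1 ⅋ p1⊥))
  [⊗]  ⊢ p1, p1, (((p1⊥ ⊗ p1⊥) ⅋ p1) ⊗ (p1 ⅋ (p1⊥ ⊗ p1⊥)))
    [⅋]  ⊢ p1, ((p1⊥ ⊗ p1⊥) ⅋ p1)
      [⊗]  ⊢ p1, p1, (p1⊥ ⊗ p1⊥)
        [Ax]  ⊢ p1, p1⊥
        [Ax]  ⊢ p1, p1⊥
    [⅋]  ⊢ p1, (p1 ⅋ (p1⊥ ⊗ p1⊥))
      [⊗]  ⊢ p1, p1, (p1⊥ ⊗ p1⊥)
        [Ax]  ⊢ p1, p1⊥
        [Ax]  ⊢ p1, p1⊥
  [⅋]  ⊢ (p1 ⅋ p1⊥)
    [Ax]  ⊢ p1, p1⊥

Result: YES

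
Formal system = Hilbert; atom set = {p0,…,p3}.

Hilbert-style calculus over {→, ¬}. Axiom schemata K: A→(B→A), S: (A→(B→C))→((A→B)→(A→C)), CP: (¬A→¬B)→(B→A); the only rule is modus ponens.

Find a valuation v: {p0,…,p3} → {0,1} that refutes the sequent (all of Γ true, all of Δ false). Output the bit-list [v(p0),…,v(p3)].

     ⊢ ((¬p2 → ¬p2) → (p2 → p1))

Enumerate valuations to refute Γ ⊢ Δ:
  v=0000: Γ:[] Δ:[((¬p2 → ¬p2) → (p2 → p1))=T] refutes=False
  v=0001: Γ:[] Δ:[((¬p2 → ¬p2) → (p2 → p1))=T] refutes=False
  v=0010: Γ:[] Δ:[((¬p2 → ¬p2) → (p2 → p1))=F] refutes=True  ← countermodel

Result: [0, 0, 1, 0]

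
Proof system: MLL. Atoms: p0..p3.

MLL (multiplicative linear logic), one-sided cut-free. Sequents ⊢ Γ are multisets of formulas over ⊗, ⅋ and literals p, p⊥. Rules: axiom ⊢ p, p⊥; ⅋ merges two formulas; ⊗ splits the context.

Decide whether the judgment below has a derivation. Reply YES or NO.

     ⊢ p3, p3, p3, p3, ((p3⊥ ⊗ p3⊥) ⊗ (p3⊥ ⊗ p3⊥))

Proof tree:
[⊗]  ⊢ p3, p3, p3, p3, ((p3⊥ ⊗ p3⊥) ⊗ (p3⊥ ⊗ p3⊥))
  [⊗]  ⊢ p3, p3, (p3⊥ ⊗ p3⊥)
    [Ax]  ⊢ p3, p3⊥
    [Ax]  ⊢ p3, p3⊥
  [⊗]  ⊢ p3, p3, (p3⊥ ⊗ p3⊥)
    [Ax]  ⊢ p3, p3⊥
    [Ax]  ⊢ p3, p3⊥

Result: YES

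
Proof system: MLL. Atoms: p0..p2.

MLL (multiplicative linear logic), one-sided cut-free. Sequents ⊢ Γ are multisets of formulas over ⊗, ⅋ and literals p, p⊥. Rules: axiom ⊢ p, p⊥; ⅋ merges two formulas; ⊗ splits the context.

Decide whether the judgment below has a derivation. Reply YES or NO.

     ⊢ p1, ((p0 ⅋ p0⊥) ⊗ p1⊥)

Derivation trace:
[⊗]  ⊢ p1, ((p0 ⅋ p0⊥) ⊗ p1⊥)
  [⅋]  ⊢ (p0 ⅋ p0⊥)
    [Ax]  ⊢ p0, p0⊥
  [Ax]  ⊢ p1, p1⊥

Result: YES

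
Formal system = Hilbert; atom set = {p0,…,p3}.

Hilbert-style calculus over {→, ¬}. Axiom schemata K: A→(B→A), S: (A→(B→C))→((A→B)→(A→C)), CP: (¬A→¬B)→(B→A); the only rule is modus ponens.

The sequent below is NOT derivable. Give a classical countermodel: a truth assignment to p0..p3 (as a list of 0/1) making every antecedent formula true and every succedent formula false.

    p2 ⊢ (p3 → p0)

Enumerate valuations to refute Γ ⊢ Δ:
  v=0000: Γ:[p2=F] Δ:[(p3 → p0)=T] refutes=False
  v=0001: Γ:[p2=F] Δ:[(p3 → p0)=F] refutes=False
  v=0010: Γ:[p2=T] Δ:[(p3 → p0)=T] refutes=False
  v=0011: Γ:[p2=T] Δ:[(p3 → p0)=F] refutes=True  ← countermodel

Result: [0, 0, 1, 1]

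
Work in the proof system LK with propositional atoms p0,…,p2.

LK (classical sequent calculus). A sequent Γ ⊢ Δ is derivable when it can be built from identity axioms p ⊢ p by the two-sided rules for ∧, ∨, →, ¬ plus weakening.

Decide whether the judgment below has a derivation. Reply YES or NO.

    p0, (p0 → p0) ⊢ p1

Enumerate valuations to refute Γ ⊢ Δ:
  v=000: Γ:[p0=F, (p0 → p0)=T] Δ:[p1=F] refutes=False
  v=001: Γ:[p0=F, (p0 → p0)=T] Δ:[p1=F] refutes=False
  v=010: Γ:[p0=F, (p0 → p0)=T] Δ:[p1=T] refutes=False
  v=011: Γ:[p0=F, (p0 → p0)=T] Δ:[p1=T] refutes=False
  v=100: Γ:[p0=T, (p0 → p0)=T] Δ:[p1=F] refutes=True  ← countermodel

Result: NO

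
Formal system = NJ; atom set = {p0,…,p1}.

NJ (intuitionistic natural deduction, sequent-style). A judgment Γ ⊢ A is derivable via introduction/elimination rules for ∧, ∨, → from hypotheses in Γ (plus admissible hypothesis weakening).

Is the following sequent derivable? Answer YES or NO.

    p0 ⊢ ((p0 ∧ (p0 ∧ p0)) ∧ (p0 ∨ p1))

Derivation (root first):
[∧I] p0 ⊢ ((p0 ∧ (p0 ∧ p0)) ∧ (p0 ∨ p1))
  [∧I] p0 ⊢ (p0 ∧ (p0 ∧ p0))
    [Ax] p0 ⊢ p0
    [∧I] p0 ⊢ (p0 ∧ p0)
      [Ax] p0 ⊢ p0
      [Ax] p0 ⊢ p0
  [∨I₁] p0 ⊢ (p0 ∨ p1)
    [Ax] p0 ⊢ p0

Result: YES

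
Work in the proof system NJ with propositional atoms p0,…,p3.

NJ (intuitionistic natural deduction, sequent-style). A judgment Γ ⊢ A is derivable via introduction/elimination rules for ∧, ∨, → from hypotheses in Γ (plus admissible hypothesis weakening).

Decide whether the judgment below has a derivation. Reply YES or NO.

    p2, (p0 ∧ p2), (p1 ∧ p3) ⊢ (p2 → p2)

Derivation (root first):
[→I] p2, (p0 ∧ p2), (p1 ∧ p3) ⊢ (p2 → p2)
  [Wk] p2, p2, (p0 ∧ p2), (p1 ∧ p3) ⊢ p2
    [Wk] p2, p2, (p0 ∧ p2) ⊢ p2
      [Wk] p2, p2 ⊢ p2
        [Ax] p2 ⊢ p2

Result: YES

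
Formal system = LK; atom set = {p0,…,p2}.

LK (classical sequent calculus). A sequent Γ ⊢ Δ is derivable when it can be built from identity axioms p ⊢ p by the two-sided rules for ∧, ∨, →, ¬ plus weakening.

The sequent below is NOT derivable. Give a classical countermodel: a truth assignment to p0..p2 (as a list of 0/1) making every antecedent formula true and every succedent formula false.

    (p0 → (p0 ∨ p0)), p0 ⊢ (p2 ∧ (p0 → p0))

Search for a countermodel by truth-table:
  v=000: Γ:[(p0 → (p0 ∨ p0))=T, p0=F] Δ:[(p2 ∧ (p0 → p0))=F] refutes=False
  v=001: Γ:[(p0 → (p0 ∨ p0))=T, p0=F] Δ:[(p2 ∧ (p0 → p0))=T] refutes=False
  v=010: Γ:[(p0 → (p0 ∨ p0))=T, p0=F] Δ:[(p2 ∧ (p0 → p0))=F] refutes=False
  v=011: Γ:[(p0 → (p0 ∨ p0))=T, p0=F] Δ:[(p2 ∧ (p0 → p0))=T] refutes=False
  v=100: Γ:[(p0 → (p0 ∨ p0))=T, p0=T] Δ:[(p2 ∧ (p0 → p0))=F] refutes=True  ← countermodel

Result: [1, 0, 0]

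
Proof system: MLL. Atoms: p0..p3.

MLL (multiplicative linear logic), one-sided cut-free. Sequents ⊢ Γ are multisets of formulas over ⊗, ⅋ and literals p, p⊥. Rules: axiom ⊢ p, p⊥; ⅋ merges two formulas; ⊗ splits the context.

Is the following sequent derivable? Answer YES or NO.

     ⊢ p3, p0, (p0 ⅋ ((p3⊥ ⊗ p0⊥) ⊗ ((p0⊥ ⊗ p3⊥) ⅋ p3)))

Derivation (root first):
[⅋]  ⊢ p3, p0, (p0 ⅋ ((p3⊥ ⊗ p0⊥) ⊗ ((p0⊥ ⊗ p3⊥) ⅋ p3)))
  [⊗]  ⊢ p3, p0, p0, ((p3⊥ ⊗ p0⊥) ⊗ ((p0⊥ ⊗ p3⊥) ⅋ p3))
    [⊗]  ⊢ p3, p0, (p3⊥ ⊗ p0⊥)
      [Ax]  ⊢ p3, p3⊥
      [Ax]  ⊢ p0, p0⊥
    [⅋]  ⊢ p0, ((p0⊥ ⊗ p3⊥) ⅋ p3)
      [⊗]  ⊢ p0, p3, (p0⊥ ⊗ p3⊥)
        [Ax]  ⊢ p0, p0⊥
        [Ax]  ⊢ p3, p3⊥

Result: YES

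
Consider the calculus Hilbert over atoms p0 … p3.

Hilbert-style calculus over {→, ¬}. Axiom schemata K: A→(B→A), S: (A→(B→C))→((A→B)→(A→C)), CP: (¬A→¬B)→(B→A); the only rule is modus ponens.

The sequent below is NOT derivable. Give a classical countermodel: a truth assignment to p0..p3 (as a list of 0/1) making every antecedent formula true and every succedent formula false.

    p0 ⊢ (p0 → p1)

Search for a countermodel by truth-table:
  v=0000: Γ:[p0=F] Δ:[(p0 → p1)=T] refutes=False
  v=0001: Γ:[p0=F] Δ:[(p0 → p1)=T] refutes=False
  v=0010: Γ:[p0=F] Δ:[(p0 → p1)=T] refutes=False
  v=0011: Γ:[p0=F] Δ:[(p0 → p1)=T] refutes=False
  v=0100: Γ:[p0=F] Δ:[(p0 → p1)=T] refutes=False
  v=0101: Γ:[p0=F] Δ:[(p0 → p1)=T] refutes=False
  v=0110: Γ:[p0=F] Δ:[(p0 → p1)=T] refutes=False
  v=0111: Γ:[p0=F] Δ:[(p0 → p1)=T] refutes=False
  v=1000: Γ:[p0=T] Δ:[(p0 → p1)=F] refutes=True  ← countermodel

Result: [1, 0, 0, 0]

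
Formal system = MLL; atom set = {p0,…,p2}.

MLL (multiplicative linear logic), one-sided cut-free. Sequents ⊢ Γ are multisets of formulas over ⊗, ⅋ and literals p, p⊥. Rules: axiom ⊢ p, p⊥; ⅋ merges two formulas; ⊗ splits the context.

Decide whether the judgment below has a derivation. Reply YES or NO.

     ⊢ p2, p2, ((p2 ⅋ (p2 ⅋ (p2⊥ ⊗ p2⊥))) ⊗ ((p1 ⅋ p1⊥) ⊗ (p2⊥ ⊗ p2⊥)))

Derivation trace:
[⊗]  ⊢ p2, p2, ((p2 ⅋ (p2 ⅋ (p2⊥ ⊗ p2⊥))) ⊗ ((p1 ⅋ p1⊥) ⊗ (p2⊥ ⊗ p2⊥)))
  [⅋]  ⊢ (p2 ⅋ (p2 ⅋ (p2⊥ ⊗ p2⊥)))
    [⅋]  ⊢ p2, (p2 ⅋ (p2⊥ ⊗ p2⊥))
      [⊗]  ⊢ p2, p2, (p2⊥ ⊗ p2⊥)
        [Ax]  ⊢ p2, p2⊥
        [Ax]  ⊢ p2, p2⊥
  [⊗]  ⊢ p2, p2, ((p1 ⅋ p1⊥) ⊗ (p2⊥ ⊗ p2⊥))
    [⅋]  ⊢ (p1 ⅋ p1⊥)
      [Ax]  ⊢ p1, p1⊥
    [⊗]  ⊢ p2, p2, (p2⊥ ⊗ p2⊥)
      [Ax]  ⊢ p2, p2⊥
      [Ax]  ⊢ p2, p2⊥

Result: YES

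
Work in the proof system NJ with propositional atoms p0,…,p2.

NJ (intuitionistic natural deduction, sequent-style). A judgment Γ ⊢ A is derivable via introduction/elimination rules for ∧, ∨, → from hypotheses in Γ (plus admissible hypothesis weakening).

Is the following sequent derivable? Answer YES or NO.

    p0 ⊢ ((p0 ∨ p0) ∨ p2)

Derivation trace:
[∨I₁] p0 ⊢ ((p0 ∨ p0) ∨ p2)
  [∨I₁] p0 ⊢ (p0 ∨ p0)
    [Ax] p0 ⊢ p0

Result: YES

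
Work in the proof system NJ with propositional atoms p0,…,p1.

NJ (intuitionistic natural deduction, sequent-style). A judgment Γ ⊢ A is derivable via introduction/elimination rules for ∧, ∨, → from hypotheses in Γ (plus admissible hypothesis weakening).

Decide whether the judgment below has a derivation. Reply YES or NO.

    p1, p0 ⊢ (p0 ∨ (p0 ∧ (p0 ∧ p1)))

Derivation trace:
[∨I₂] p1, p0 ⊢ (p0 ∨ (p0 ∧ (p0 ∧ p1)))
  [∧I] p1, p0 ⊢ (p0 ∧ (p0 ∧ p1))
    [Ax] p0 ⊢ p0
    [∧I] p1, p0 ⊢ (p0 ∧ p1)
      [Ax] p0 ⊢ p0
      [Ax] p1 ⊢ p1

Result: YES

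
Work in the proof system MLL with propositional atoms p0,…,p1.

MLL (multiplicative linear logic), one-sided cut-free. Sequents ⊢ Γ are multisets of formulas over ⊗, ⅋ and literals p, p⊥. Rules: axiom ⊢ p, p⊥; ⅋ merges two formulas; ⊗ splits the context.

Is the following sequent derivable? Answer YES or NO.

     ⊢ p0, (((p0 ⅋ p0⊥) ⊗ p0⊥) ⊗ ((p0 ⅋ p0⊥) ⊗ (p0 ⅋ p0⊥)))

Derivation trace:
[⊗]  ⊢ p0, (((p0 ⅋ p0⊥) ⊗ p0⊥) ⊗ ((p0 ⅋ p0⊥) ⊗ (p0 ⅋ p0⊥)))
  [⊗]  ⊢ p0, ((p0 ⅋ p0⊥) ⊗ p0⊥)
    [⅋]  ⊢ (p0 ⅋ p0⊥)
      [Ax]  ⊢ p0, p0⊥
    [Ax]  ⊢ p0, p0⊥
  [⊗]  ⊢ ((p0 ⅋ p0⊥) ⊗ (p0 ⅋ p0⊥))
    [⅋]  ⊢ (p0 ⅋ p0⊥)
      [Ax]  ⊢ p0, p0⊥
    [⅋]  ⊢ (p0 ⅋ p0⊥)
      [Ax]  ⊢ p0, p0⊥

Result: YES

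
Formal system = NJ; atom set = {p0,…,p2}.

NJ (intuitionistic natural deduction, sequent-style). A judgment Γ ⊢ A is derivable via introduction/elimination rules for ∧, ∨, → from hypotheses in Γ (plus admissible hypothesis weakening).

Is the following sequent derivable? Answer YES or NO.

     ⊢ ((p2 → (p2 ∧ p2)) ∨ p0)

Derivation (root first):
[∨I₁]  ⊢ ((p2 → (p2 ∧ p2)) ∨ p0)
  [→I]  ⊢ (p2 → (p2 ∧ p2))
    [∧I] p2 ⊢ (p2 ∧ p2)
      [Ax] p2 ⊢ p2
      [Ax] p2 ⊢ p2

Result: YES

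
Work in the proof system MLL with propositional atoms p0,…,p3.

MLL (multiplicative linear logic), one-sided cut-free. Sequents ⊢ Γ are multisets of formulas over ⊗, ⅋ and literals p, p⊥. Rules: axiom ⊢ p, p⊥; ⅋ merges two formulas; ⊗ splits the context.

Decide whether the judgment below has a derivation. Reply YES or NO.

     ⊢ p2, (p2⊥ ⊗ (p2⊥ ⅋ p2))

Derivation trace:
[⊗]  ⊢ p2, (p2⊥ ⊗ (p2⊥ ⅋ p2))
  [Ax]  ⊢ p2, p2⊥
  [⅋]  ⊢ (p2⊥ ⅋ p2)
    [Ax]  ⊢ p2, p2⊥

Result: YES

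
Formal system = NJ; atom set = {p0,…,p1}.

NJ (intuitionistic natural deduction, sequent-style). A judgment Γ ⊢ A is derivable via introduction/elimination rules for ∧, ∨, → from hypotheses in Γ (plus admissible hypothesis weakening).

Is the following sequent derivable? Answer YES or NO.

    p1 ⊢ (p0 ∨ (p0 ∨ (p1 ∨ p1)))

Derivation trace:
[∨I₂] p1 ⊢ (p0 ∨ (p0 ∨ (p1 ∨ p1)))
  [∨I₂] p1 ⊢ (p0 ∨ (p1 ∨ p1))
    [∨I₁] p1 ⊢ (p1 ∨ p1)
      [Ax] p1 ⊢ p1

Result: YES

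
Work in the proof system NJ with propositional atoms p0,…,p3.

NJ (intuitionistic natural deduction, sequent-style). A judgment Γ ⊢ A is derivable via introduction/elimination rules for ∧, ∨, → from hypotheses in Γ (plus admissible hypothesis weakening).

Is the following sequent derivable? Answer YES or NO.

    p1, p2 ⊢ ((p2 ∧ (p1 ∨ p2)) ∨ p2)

Derivation (root first):
[∨I₁] p1, p2 ⊢ ((p2 ∧ (p1 ∨ p2)) ∨ p2)
  [∧I] p1, p2 ⊢ (p2 ∧ (p1 ∨ p2))
    [Ax] p2 ⊢ p2
    [∨I₁] p1 ⊢ (p1 ∨ p2)
      [Ax] p1 ⊢ p1

Result: YES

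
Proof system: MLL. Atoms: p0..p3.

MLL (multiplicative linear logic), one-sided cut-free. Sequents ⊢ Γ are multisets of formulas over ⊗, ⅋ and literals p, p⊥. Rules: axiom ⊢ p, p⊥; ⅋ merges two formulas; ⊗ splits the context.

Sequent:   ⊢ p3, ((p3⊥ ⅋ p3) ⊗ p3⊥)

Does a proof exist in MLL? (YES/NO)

Derivation trace:
[⊗]  ⊢ p3, ((p3⊥ ⅋ p3) ⊗ p3⊥)
  [⅋]  ⊢ (p3⊥ ⅋ p3)
    [Ax]  ⊢ p3, p3⊥
  [Ax]  ⊢ p3, p3⊥

Result: YES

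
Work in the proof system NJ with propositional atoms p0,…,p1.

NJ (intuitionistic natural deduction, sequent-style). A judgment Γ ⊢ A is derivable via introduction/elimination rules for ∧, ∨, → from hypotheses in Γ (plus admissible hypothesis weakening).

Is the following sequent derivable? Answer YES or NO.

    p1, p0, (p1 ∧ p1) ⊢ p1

Derivation (root first):
[Wk] p1, p0, (p1 ∧ p1) ⊢ p1
  [Wk] p1, p0 ⊢ p1
    [Ax] p1 ⊢ p1

Result: YES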